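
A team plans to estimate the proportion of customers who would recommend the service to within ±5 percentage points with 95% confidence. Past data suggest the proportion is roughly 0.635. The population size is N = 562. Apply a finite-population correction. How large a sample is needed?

For a proportion with margin E = 0.05 at 95% confidence, z = 1.960.
n = p̂(1−p̂)(z/E)² = 0.635 × 0.365 × (1.960/0.05)² = 356.15 — call this n₀.
Finite-population correction with N = 562: n = n₀ / (1 + (n₀−1)/N) = 356.15 / 1.632 = 218.23
Round up: n = 219.

219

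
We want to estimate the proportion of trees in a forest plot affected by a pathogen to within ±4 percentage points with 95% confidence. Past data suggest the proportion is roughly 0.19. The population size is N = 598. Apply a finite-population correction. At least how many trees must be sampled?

For a proportion with margin E = 0.04 at 95% confidence, z = 1.960.
n = p̂(1−p̂)(z/E)² = 0.19 × 0.81 × (1.960/0.04)² = 369.51 — call this n₀.
Finite-population correction with N = 598: n = n₀ / (1 + (n₀−1)/N) = 369.51 / 1.616 = 228.66
Round up: n = 229.

229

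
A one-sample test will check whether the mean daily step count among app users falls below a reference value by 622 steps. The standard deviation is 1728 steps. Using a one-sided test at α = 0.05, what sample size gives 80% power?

n = 48

For a one-sample z-test, n = ((z_α + z_β)·σ/δ)².
z_α = 1.645 (one-sided α = 0.05); z_β = 0.842 (power 80% → β = 0.2).
n = (2.487 × 1728 / 622)² = 47.74
Round up: n = 48.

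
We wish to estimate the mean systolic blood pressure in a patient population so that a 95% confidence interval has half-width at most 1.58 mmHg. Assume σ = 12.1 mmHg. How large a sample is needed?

For a mean, the margin of error is E = z·σ/√n, so n = (zσ/E)².
At 95% confidence, z = 1.960.
n = (1.960 × 12.1 / 1.58)² = 225.30
Round up: n = 226.

226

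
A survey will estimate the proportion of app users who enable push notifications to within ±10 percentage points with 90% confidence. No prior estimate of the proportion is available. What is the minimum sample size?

68

For a proportion with margin E = 0.1 at 90% confidence, z = 1.645.
With no prior estimate, use p = 0.5, which maximizes p(1−p) at 0.25.
n = 0.25 × (z/E)² = 0.25 × (1.645/0.1)² = 67.65
Round up: n = 68.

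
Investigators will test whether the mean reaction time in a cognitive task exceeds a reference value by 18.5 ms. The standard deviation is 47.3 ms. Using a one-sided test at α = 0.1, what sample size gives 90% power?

n = 43

For a one-sample z-test, n = ((z_α + z_β)·σ/δ)².
z_α = 1.282 (one-sided α = 0.1); z_β = 1.282 (power 90% → β = 0.1).
n = (2.564 × 47.3 / 18.5)² = 42.97
Round up: n = 43.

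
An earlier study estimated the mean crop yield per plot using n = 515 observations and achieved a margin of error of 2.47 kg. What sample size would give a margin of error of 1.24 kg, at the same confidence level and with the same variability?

Margin of error scales as 1/√n, so n₂ = n₁·(E₁/E₂)².
n₂ = 515 × (2.47/1.24)² = 515 × 3.968 = 2043.52
Round up: n₂ = 2044.

n = 2044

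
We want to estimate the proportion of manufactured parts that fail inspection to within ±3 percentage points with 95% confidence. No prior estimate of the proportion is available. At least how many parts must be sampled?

n = 1068

For a proportion with margin E = 0.03 at 95% confidence, z = 1.960.
With no prior estimate, use p = 0.5, which maximizes p(1−p) at 0.25.
n = 0.25 × (z/E)² = 0.25 × (1.960/0.03)² = 1067.11
Round up: n = 1068.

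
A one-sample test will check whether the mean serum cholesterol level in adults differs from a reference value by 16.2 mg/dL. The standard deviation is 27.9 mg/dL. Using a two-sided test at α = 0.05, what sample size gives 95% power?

n = 39

For a one-sample z-test, n = ((z_{α/2} + z_β)·σ/δ)².
z_{α/2} = 1.960 (two-sided α = 0.05); z_β = 1.645 (power 95% → β = 0.05).
n = (3.605 × 27.9 / 16.2)² = 38.55
Round up: n = 39.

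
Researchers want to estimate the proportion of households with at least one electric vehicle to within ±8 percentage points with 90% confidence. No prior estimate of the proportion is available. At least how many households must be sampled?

106

For a proportion with margin E = 0.08 at 90% confidence, z = 1.645.
With no prior estimate, use p = 0.5, which maximizes p(1−p) at 0.25.
n = 0.25 × (z/E)² = 0.25 × (1.645/0.08)² = 105.70
Round up: n = 106.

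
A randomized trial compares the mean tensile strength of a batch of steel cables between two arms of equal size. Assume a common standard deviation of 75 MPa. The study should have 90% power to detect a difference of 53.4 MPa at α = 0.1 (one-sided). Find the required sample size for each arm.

For two equal groups, n per group = 2·((z_α + z_β)·σ/δ)².
z_α = 1.282; z_β = 1.282 (power 90%).
n = 2 × (2.564 × 75 / 53.4)² = 2 × 12.97 = 25.94
Round up: n = 26 per group.

26 per group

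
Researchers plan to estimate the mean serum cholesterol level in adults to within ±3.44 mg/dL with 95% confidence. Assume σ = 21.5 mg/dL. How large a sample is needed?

151

For a mean, the margin of error is E = z·σ/√n, so n = (zσ/E)².
At 95% confidence, z = 1.960.
n = (1.960 × 21.5 / 3.44)² = 150.06
Round up: n = 151.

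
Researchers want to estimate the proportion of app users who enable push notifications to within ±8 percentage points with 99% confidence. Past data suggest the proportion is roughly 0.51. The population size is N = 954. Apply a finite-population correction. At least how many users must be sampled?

204

For a proportion with margin E = 0.08 at 99% confidence, z = 2.576.
n = p̂(1−p̂)(z/E)² = 0.51 × 0.49 × (2.576/0.08)² = 259.11 — call this n₀.
Finite-population correction with N = 954: n = n₀ / (1 + (n₀−1)/N) = 259.11 / 1.271 = 203.86
Round up: n = 204.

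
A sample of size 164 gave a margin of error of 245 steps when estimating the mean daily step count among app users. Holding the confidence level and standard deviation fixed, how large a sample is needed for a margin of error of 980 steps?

Margin of error scales as 1/√n, so n₂ = n₁·(E₁/E₂)².
n₂ = 164 × (245/980)² = 164 × 0.0625 = 10.25
Round up: n₂ = 11.

11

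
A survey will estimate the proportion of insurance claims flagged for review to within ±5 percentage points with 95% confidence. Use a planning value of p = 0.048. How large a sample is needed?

For a proportion with margin E = 0.05 at 95% confidence, z = 1.960.
n = p̂(1−p̂)(z/E)² = 0.048 × 0.952 × (1.960/0.05)² = 70.22
Round up: n = 71.

71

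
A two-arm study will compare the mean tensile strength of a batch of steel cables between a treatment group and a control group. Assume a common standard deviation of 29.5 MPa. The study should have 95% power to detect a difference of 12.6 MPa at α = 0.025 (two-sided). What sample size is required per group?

166 per group

For two equal groups, n per group = 2·((z_{α/2} + z_β)·σ/δ)².
z_{α/2} = 2.241; z_β = 1.645 (power 95%).
n = 2 × (3.886 × 29.5 / 12.6)² = 2 × 82.78 = 165.56
Round up: n = 166 per group.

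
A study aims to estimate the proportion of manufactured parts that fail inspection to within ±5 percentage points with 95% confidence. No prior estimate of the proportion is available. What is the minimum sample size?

For a proportion with margin E = 0.05 at 95% confidence, z = 1.960.
With no prior estimate, use p = 0.5, which maximizes p(1−p) at 0.25.
n = 0.25 × (z/E)² = 0.25 × (1.960/0.05)² = 384.16
Round up: n = 385.

385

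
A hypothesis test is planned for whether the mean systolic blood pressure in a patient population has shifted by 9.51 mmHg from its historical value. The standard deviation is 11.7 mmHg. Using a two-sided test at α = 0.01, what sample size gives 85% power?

n = 20

For a one-sample z-test, n = ((z_{α/2} + z_β)·σ/δ)².
z_{α/2} = 2.576 (two-sided α = 0.01); z_β = 1.036 (power 85% → β = 0.15).
n = (3.612 × 11.7 / 9.51)² = 19.75
Round up: n = 20.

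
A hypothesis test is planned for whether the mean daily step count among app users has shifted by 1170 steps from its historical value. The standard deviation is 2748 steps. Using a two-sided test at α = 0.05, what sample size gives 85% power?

For a one-sample z-test, n = ((z_{α/2} + z_β)·σ/δ)².
z_{α/2} = 1.960 (two-sided α = 0.05); z_β = 1.036 (power 85% → β = 0.15).
n = (2.996 × 2748 / 1170)² = 49.52
Round up: n = 50.

50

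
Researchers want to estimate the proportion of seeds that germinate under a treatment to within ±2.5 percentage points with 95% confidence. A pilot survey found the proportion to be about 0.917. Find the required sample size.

For a proportion with margin E = 0.025 at 95% confidence, z = 1.960.
n = p̂(1−p̂)(z/E)² = 0.917 × 0.083 × (1.960/0.025)² = 467.82
Round up: n = 468.

468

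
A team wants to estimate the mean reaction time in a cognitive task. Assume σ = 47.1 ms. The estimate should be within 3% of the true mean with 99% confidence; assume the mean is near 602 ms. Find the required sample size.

46

For a mean, the margin of error is E = z·σ/√n, so n = (zσ/E)².
At 99% confidence, z = 2.576.
E = 3% of 602 = 18.06 ms.
n = (2.576 × 47.1 / 18.06)² = 45.13
Round up: n = 46.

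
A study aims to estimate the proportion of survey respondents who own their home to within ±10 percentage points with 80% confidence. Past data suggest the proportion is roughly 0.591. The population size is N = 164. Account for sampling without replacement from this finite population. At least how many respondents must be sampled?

33

For a proportion with margin E = 0.1 at 80% confidence, z = 1.282.
n = p̂(1−p̂)(z/E)² = 0.591 × 0.409 × (1.282/0.1)² = 39.73 — call this n₀.
Finite-population correction with N = 164: n = n₀ / (1 + (n₀−1)/N) = 39.73 / 1.236 = 32.14
Round up: n = 33.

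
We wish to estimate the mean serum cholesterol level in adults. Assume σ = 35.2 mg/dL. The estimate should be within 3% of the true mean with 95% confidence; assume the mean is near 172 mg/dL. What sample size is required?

For a mean, the margin of error is E = z·σ/√n, so n = (zσ/E)².
At 95% confidence, z = 1.960.
E = 3% of 172 = 5.16 mg/dL.
n = (1.960 × 35.2 / 5.16)² = 178.77
Round up: n = 179.

179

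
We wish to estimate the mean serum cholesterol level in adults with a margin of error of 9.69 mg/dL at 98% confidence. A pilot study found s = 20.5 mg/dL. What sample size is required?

25

For a mean, the margin of error is E = z·σ/√n, so n = (zσ/E)².
At 98% confidence, z = 2.326.
n = (2.326 × 20.5 / 9.69)² = 24.21
Round up: n = 25.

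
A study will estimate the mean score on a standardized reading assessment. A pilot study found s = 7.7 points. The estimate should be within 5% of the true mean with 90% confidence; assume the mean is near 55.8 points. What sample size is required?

n = 21

For a mean, the margin of error is E = z·σ/√n, so n = (zσ/E)².
At 90% confidence, z = 1.645.
E = 5% of 55.8 = 2.79 points.
n = (1.645 × 7.7 / 2.79)² = 20.61
Round up: n = 21.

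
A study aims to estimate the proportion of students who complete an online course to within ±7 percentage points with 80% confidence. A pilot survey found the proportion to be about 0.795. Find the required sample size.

For a proportion with margin E = 0.07 at 80% confidence, z = 1.282.
n = p̂(1−p̂)(z/E)² = 0.795 × 0.205 × (1.282/0.07)² = 54.66
Round up: n = 55.

n = 55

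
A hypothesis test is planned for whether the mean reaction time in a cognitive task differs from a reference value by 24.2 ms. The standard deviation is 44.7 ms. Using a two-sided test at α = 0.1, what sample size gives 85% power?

For a one-sample z-test, n = ((z_{α/2} + z_β)·σ/δ)².
z_{α/2} = 1.645 (two-sided α = 0.1); z_β = 1.036 (power 85% → β = 0.15).
n = (2.681 × 44.7 / 24.2)² = 24.52
Round up: n = 25.

25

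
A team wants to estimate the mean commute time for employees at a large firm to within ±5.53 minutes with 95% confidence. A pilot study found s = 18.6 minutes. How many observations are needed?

For a mean, the margin of error is E = z·σ/√n, so n = (zσ/E)².
At 95% confidence, z = 1.960.
n = (1.960 × 18.6 / 5.53)² = 43.46
Round up: n = 44.

n = 44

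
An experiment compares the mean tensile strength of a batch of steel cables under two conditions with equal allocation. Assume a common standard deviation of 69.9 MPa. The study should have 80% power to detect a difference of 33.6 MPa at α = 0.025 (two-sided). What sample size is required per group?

83 per group

For two equal groups, n per group = 2·((z_{α/2} + z_β)·σ/δ)².
z_{α/2} = 2.241; z_β = 0.842 (power 80%).
n = 2 × (3.083 × 69.9 / 33.6)² = 2 × 41.14 = 82.28
Round up: n = 83 per group.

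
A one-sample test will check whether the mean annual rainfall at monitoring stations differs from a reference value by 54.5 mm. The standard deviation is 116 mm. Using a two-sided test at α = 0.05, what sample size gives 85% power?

n = 41

For a one-sample z-test, n = ((z_{α/2} + z_β)·σ/δ)².
z_{α/2} = 1.960 (two-sided α = 0.05); z_β = 1.036 (power 85% → β = 0.15).
n = (2.996 × 116 / 54.5)² = 40.66
Round up: n = 41.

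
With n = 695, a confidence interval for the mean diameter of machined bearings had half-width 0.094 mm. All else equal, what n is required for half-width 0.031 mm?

6391

Margin of error scales as 1/√n, so n₂ = n₁·(E₁/E₂)².
n₂ = 695 × (0.094/0.031)² = 695 × 9.195 = 6390.53
Round up: n₂ = 6391.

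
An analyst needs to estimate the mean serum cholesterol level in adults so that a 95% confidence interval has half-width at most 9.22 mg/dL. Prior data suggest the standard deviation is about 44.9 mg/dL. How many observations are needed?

n = 92

For a mean, the margin of error is E = z·σ/√n, so n = (zσ/E)².
At 95% confidence, z = 1.960.
n = (1.960 × 44.9 / 9.22)² = 91.11
Round up: n = 92.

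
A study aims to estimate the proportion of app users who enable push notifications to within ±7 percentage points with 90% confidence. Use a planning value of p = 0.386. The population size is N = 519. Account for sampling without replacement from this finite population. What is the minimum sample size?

For a proportion with margin E = 0.07 at 90% confidence, z = 1.645.
n = p̂(1−p̂)(z/E)² = 0.386 × 0.614 × (1.645/0.07)² = 130.89 — call this n₀.
Finite-population correction with N = 519: n = n₀ / (1 + (n₀−1)/N) = 130.89 / 1.25 = 104.71
Round up: n = 105.

n = 105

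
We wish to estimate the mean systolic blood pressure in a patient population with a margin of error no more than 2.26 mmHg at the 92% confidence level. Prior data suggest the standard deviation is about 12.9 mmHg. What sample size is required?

For a mean, the margin of error is E = z·σ/√n, so n = (zσ/E)².
At 92% confidence, z = 1.751.
n = (1.751 × 12.9 / 2.26)² = 99.89
Round up: n = 100.

100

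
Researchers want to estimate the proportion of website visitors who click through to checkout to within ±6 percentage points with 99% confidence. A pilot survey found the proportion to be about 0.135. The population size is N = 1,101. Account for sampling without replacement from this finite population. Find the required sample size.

For a proportion with margin E = 0.06 at 99% confidence, z = 2.576.
n = p̂(1−p̂)(z/E)² = 0.135 × 0.865 × (2.576/0.06)² = 215.25 — call this n₀.
Finite-population correction with N = 1,101: n = n₀ / (1 + (n₀−1)/N) = 215.25 / 1.195 = 180.13
Round up: n = 181.

n = 181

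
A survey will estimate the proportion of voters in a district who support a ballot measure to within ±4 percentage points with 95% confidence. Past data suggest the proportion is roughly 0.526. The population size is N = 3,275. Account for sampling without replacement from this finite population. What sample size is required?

For a proportion with margin E = 0.04 at 95% confidence, z = 1.960.
n = p̂(1−p̂)(z/E)² = 0.526 × 0.474 × (1.960/0.04)² = 598.63 — call this n₀.
Finite-population correction with N = 3,275: n = n₀ / (1 + (n₀−1)/N) = 598.63 / 1.182 = 506.46
Round up: n = 507.

507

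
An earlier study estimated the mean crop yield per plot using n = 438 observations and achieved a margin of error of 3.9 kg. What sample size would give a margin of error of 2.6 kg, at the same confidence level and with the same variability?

Margin of error scales as 1/√n, so n₂ = n₁·(E₁/E₂)².
n₂ = 438 × (3.9/2.6)² = 438 × 2.25 = 985.50
Round up: n₂ = 986.

986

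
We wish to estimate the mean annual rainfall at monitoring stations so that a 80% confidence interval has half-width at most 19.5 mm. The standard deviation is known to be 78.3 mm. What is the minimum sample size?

27

For a mean, the margin of error is E = z·σ/√n, so n = (zσ/E)².
At 80% confidence, z = 1.282.
n = (1.282 × 78.3 / 19.5)² = 26.50
Round up: n = 27.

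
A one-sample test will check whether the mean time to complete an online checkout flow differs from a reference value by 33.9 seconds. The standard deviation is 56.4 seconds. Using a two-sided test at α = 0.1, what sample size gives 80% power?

18

For a one-sample z-test, n = ((z_{α/2} + z_β)·σ/δ)².
z_{α/2} = 1.645 (two-sided α = 0.1); z_β = 0.842 (power 80% → β = 0.2).
n = (2.487 × 56.4 / 33.9)² = 17.12
Round up: n = 18.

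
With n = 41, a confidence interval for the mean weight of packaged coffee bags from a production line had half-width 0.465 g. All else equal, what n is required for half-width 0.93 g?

Margin of error scales as 1/√n, so n₂ = n₁·(E₁/E₂)².
n₂ = 41 × (0.465/0.93)² = 41 × 0.25 = 10.25
Round up: n₂ = 11.

n = 11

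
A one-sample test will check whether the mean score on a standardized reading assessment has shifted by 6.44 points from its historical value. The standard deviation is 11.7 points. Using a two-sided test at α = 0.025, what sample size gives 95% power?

50

For a one-sample z-test, n = ((z_{α/2} + z_β)·σ/δ)².
z_{α/2} = 2.241 (two-sided α = 0.025); z_β = 1.645 (power 95% → β = 0.05).
n = (3.886 × 11.7 / 6.44)² = 49.84
Round up: n = 50.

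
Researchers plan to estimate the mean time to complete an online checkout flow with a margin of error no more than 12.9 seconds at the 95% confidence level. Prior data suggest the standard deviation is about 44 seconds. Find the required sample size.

For a mean, the margin of error is E = z·σ/√n, so n = (zσ/E)².
At 95% confidence, z = 1.960.
n = (1.960 × 44 / 12.9)² = 44.69
Round up: n = 45.

n = 45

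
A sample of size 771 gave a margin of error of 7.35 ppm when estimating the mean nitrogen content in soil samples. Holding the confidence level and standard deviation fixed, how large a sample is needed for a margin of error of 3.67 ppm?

3093

Margin of error scales as 1/√n, so n₂ = n₁·(E₁/E₂)².
n₂ = 771 × (7.35/3.67)² = 771 × 4.011 = 3092.48
Round up: n₂ = 3093.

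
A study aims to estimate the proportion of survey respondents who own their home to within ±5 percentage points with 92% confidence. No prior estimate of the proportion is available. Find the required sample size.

307

For a proportion with margin E = 0.05 at 92% confidence, z = 1.751.
With no prior estimate, use p = 0.5, which maximizes p(1−p) at 0.25.
n = 0.25 × (z/E)² = 0.25 × (1.751/0.05)² = 306.60
Round up: n = 307.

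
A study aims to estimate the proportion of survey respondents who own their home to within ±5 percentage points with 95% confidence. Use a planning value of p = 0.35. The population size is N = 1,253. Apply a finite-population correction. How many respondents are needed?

For a proportion with margin E = 0.05 at 95% confidence, z = 1.960.
n = p̂(1−p̂)(z/E)² = 0.35 × 0.65 × (1.960/0.05)² = 349.59 — call this n₀.
Finite-population correction with N = 1,253: n = n₀ / (1 + (n₀−1)/N) = 349.59 / 1.278 = 273.54
Round up: n = 274.

274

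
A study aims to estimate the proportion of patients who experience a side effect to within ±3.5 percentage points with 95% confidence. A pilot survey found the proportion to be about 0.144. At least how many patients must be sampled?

387

For a proportion with margin E = 0.035 at 95% confidence, z = 1.960.
n = p̂(1−p̂)(z/E)² = 0.144 × 0.856 × (1.960/0.035)² = 386.56
Round up: n = 387.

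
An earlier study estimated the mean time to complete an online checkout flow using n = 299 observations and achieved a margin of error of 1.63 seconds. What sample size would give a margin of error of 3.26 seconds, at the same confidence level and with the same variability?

75

Margin of error scales as 1/√n, so n₂ = n₁·(E₁/E₂)².
n₂ = 299 × (1.63/3.26)² = 299 × 0.25 = 74.75
Round up: n₂ = 75.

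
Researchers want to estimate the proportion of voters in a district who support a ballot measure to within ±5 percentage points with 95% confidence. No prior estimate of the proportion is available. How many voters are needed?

385

For a proportion with margin E = 0.05 at 95% confidence, z = 1.960.
With no prior estimate, use p = 0.5, which maximizes p(1−p) at 0.25.
n = 0.25 × (z/E)² = 0.25 × (1.960/0.05)² = 384.16
Round up: n = 385.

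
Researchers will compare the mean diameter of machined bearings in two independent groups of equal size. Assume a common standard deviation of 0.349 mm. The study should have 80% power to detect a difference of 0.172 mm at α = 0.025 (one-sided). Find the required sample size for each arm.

65 per group

For two equal groups, n per group = 2·((z_α + z_β)·σ/δ)².
z_α = 1.960; z_β = 0.842 (power 80%).
n = 2 × (2.802 × 0.349 / 0.172)² = 2 × 32.32 = 64.64
Round up: n = 65 per group.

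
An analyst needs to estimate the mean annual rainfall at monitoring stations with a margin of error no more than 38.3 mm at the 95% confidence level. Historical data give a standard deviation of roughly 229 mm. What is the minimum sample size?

For a mean, the margin of error is E = z·σ/√n, so n = (zσ/E)².
At 95% confidence, z = 1.960.
n = (1.960 × 229 / 38.3)² = 137.34
Round up: n = 138.

138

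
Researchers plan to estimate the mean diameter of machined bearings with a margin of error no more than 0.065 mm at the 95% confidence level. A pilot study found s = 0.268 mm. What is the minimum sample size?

66

For a mean, the margin of error is E = z·σ/√n, so n = (zσ/E)².
At 95% confidence, z = 1.960.
n = (1.960 × 0.268 / 0.065)² = 65.31
Round up: n = 66.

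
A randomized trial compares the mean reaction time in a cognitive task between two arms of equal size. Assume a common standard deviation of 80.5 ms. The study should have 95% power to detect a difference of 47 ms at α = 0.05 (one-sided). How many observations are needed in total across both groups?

For two equal groups, n per group = 2·((z_α + z_β)·σ/δ)².
z_α = 1.645; z_β = 1.645 (power 95%).
n = 2 × (3.290 × 80.5 / 47)² = 2 × 31.75 = 63.50
Round up: n = 64 per group.
Total across both groups: 2 × 64 = 128.

128 total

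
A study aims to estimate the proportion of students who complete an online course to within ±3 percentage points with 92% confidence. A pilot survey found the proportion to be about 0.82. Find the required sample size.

For a proportion with margin E = 0.03 at 92% confidence, z = 1.751.
n = p̂(1−p̂)(z/E)² = 0.82 × 0.18 × (1.751/0.03)² = 502.82
Round up: n = 503.

n = 503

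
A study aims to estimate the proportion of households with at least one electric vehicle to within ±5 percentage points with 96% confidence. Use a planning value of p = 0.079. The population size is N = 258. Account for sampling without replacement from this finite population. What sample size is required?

For a proportion with margin E = 0.05 at 96% confidence, z = 2.054.
n = p̂(1−p̂)(z/E)² = 0.079 × 0.921 × (2.054/0.05)² = 122.79 — call this n₀.
Finite-population correction with N = 258: n = n₀ / (1 + (n₀−1)/N) = 122.79 / 1.472 = 83.42
Round up: n = 84.

n = 84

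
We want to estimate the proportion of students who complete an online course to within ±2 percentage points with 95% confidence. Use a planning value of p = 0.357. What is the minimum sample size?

For a proportion with margin E = 0.02 at 95% confidence, z = 1.960.
n = p̂(1−p̂)(z/E)² = 0.357 × 0.643 × (1.960/0.02)² = 2204.61
Round up: n = 2205.

n = 2205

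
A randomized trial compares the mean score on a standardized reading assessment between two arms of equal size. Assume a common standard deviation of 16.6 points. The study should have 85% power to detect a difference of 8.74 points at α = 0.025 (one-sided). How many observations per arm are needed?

For two equal groups, n per group = 2·((z_α + z_β)·σ/δ)².
z_α = 1.960; z_β = 1.036 (power 85%).
n = 2 × (2.996 × 16.6 / 8.74)² = 2 × 32.38 = 64.76
Round up: n = 65 per group.

65 per group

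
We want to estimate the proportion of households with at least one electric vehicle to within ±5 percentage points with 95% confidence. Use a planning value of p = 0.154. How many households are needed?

201

For a proportion with margin E = 0.05 at 95% confidence, z = 1.960.
n = p̂(1−p̂)(z/E)² = 0.154 × 0.846 × (1.960/0.05)² = 200.20
Round up: n = 201.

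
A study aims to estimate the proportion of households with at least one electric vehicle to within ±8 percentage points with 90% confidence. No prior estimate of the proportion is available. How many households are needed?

n = 106

For a proportion with margin E = 0.08 at 90% confidence, z = 1.645.
With no prior estimate, use p = 0.5, which maximizes p(1−p) at 0.25.
n = 0.25 × (z/E)² = 0.25 × (1.645/0.08)² = 105.70
Round up: n = 106.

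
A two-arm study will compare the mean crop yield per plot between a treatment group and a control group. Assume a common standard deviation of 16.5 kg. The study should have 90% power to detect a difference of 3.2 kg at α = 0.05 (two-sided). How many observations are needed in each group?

For two equal groups, n per group = 2·((z_{α/2} + z_β)·σ/δ)².
z_{α/2} = 1.960; z_β = 1.282 (power 90%).
n = 2 × (3.242 × 16.5 / 3.2)² = 2 × 279.44 = 558.88
Round up: n = 559 per group.

559 per group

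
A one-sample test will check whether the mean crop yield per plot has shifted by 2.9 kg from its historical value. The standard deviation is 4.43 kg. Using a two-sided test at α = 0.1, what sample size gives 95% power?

For a one-sample z-test, n = ((z_{α/2} + z_β)·σ/δ)².
z_{α/2} = 1.645 (two-sided α = 0.1); z_β = 1.645 (power 95% → β = 0.05).
n = (3.290 × 4.43 / 2.9)² = 25.26
Round up: n = 26.

26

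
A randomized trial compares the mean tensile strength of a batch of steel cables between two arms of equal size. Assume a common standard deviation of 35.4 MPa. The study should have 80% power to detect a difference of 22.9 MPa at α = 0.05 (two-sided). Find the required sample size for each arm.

38 per group

For two equal groups, n per group = 2·((z_{α/2} + z_β)·σ/δ)².
z_{α/2} = 1.960; z_β = 0.842 (power 80%).
n = 2 × (2.802 × 35.4 / 22.9)² = 2 × 18.76 = 37.52
Round up: n = 38 per group.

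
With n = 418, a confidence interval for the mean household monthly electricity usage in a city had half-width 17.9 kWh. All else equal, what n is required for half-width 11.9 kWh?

Margin of error scales as 1/√n, so n₂ = n₁·(E₁/E₂)².
n₂ = 418 × (17.9/11.9)² = 418 × 2.263 = 945.93
Round up: n₂ = 946.

n = 946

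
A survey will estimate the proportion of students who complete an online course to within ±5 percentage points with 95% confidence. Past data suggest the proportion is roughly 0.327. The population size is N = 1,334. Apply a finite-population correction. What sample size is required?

For a proportion with margin E = 0.05 at 95% confidence, z = 1.960.
n = p̂(1−p̂)(z/E)² = 0.327 × 0.673 × (1.960/0.05)² = 338.17 — call this n₀.
Finite-population correction with N = 1,334: n = n₀ / (1 + (n₀−1)/N) = 338.17 / 1.253 = 269.89
Round up: n = 270.

270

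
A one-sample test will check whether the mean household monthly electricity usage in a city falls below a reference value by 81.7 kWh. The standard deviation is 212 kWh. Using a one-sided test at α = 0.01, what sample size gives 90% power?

For a one-sample z-test, n = ((z_α + z_β)·σ/δ)².
z_α = 2.326 (one-sided α = 0.01); z_β = 1.282 (power 90% → β = 0.1).
n = (3.608 × 212 / 81.7)² = 87.65
Round up: n = 88.

88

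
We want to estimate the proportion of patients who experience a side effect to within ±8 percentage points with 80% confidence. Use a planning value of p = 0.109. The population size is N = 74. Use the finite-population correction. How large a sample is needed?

19

For a proportion with margin E = 0.08 at 80% confidence, z = 1.282.
n = p̂(1−p̂)(z/E)² = 0.109 × 0.891 × (1.282/0.08)² = 24.94 — call this n₀.
Finite-population correction with N = 74: n = n₀ / (1 + (n₀−1)/N) = 24.94 / 1.324 = 18.84
Round up: n = 19.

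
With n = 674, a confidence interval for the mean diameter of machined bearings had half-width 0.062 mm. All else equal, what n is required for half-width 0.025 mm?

4146

Margin of error scales as 1/√n, so n₂ = n₁·(E₁/E₂)².
n₂ = 674 × (0.062/0.025)² = 674 × 6.15 = 4145.10
Round up: n₂ = 4146.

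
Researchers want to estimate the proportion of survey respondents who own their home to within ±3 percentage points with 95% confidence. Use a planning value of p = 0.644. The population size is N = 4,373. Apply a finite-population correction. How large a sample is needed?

800

For a proportion with margin E = 0.03 at 95% confidence, z = 1.960.
n = p̂(1−p̂)(z/E)² = 0.644 × 0.356 × (1.960/0.03)² = 978.60 — call this n₀.
Finite-population correction with N = 4,373: n = n₀ / (1 + (n₀−1)/N) = 978.60 / 1.224 = 799.51
Round up: n = 800.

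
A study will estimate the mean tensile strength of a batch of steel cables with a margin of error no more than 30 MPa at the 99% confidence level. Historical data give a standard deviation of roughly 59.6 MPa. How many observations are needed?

For a mean, the margin of error is E = z·σ/√n, so n = (zσ/E)².
At 99% confidence, z = 2.576.
n = (2.576 × 59.6 / 30)² = 26.19
Round up: n = 27.

27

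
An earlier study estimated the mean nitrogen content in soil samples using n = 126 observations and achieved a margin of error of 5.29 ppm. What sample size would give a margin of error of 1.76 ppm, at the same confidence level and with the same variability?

1139

Margin of error scales as 1/√n, so n₂ = n₁·(E₁/E₂)².
n₂ = 126 × (5.29/1.76)² = 126 × 9.034 = 1138.28
Round up: n₂ = 1139.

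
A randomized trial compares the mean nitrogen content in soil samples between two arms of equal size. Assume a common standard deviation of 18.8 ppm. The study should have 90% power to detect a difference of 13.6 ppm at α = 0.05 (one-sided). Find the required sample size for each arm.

For two equal groups, n per group = 2·((z_α + z_β)·σ/δ)².
z_α = 1.645; z_β = 1.282 (power 90%).
n = 2 × (2.927 × 18.8 / 13.6)² = 2 × 16.37 = 32.74
Round up: n = 33 per group.

33 per group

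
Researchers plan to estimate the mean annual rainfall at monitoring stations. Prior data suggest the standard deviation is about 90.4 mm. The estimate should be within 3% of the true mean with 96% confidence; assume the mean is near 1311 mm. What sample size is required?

For a mean, the margin of error is E = z·σ/√n, so n = (zσ/E)².
At 96% confidence, z = 2.054.
E = 3% of 1311 = 39.33 mm.
n = (2.054 × 90.4 / 39.33)² = 22.29
Round up: n = 23.

n = 23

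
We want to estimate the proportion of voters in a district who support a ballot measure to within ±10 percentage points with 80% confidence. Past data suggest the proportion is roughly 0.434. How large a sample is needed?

For a proportion with margin E = 0.1 at 80% confidence, z = 1.282.
n = p̂(1−p̂)(z/E)² = 0.434 × 0.566 × (1.282/0.1)² = 40.37
Round up: n = 41.

41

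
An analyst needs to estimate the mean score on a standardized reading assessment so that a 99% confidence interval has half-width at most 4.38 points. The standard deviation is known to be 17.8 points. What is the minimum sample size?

For a mean, the margin of error is E = z·σ/√n, so n = (zσ/E)².
At 99% confidence, z = 2.576.
n = (2.576 × 17.8 / 4.38)² = 109.59
Round up: n = 110.

110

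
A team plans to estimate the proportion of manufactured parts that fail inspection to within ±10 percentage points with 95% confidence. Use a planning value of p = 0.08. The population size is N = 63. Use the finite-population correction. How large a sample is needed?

For a proportion with margin E = 0.1 at 95% confidence, z = 1.960.
n = p̂(1−p̂)(z/E)² = 0.08 × 0.92 × (1.960/0.1)² = 28.27 — call this n₀.
Finite-population correction with N = 63: n = n₀ / (1 + (n₀−1)/N) = 28.27 / 1.433 = 19.73
Round up: n = 20.

n = 20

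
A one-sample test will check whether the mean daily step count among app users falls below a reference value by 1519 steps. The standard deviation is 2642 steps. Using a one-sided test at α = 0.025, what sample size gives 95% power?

40

For a one-sample z-test, n = ((z_α + z_β)·σ/δ)².
z_α = 1.960 (one-sided α = 0.025); z_β = 1.645 (power 95% → β = 0.05).
n = (3.605 × 2642 / 1519)² = 39.32
Round up: n = 40.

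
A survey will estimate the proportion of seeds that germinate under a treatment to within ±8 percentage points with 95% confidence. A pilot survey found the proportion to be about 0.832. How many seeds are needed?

For a proportion with margin E = 0.08 at 95% confidence, z = 1.960.
n = p̂(1−p̂)(z/E)² = 0.832 × 0.168 × (1.960/0.08)² = 83.90
Round up: n = 84.

84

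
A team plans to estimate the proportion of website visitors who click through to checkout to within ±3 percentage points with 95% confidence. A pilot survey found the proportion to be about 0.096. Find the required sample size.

371

For a proportion with margin E = 0.03 at 95% confidence, z = 1.960.
n = p̂(1−p̂)(z/E)² = 0.096 × 0.904 × (1.960/0.03)² = 370.43
Round up: n = 371.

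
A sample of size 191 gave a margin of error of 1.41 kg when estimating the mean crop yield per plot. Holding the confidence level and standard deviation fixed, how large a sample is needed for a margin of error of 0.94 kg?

430

Margin of error scales as 1/√n, so n₂ = n₁·(E₁/E₂)².
n₂ = 191 × (1.41/0.94)² = 191 × 2.25 = 429.75
Round up: n₂ = 430.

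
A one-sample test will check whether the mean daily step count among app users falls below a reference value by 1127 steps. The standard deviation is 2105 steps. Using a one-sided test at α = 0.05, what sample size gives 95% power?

For a one-sample z-test, n = ((z_α + z_β)·σ/δ)².
z_α = 1.645 (one-sided α = 0.05); z_β = 1.645 (power 95% → β = 0.05).
n = (3.290 × 2105 / 1127)² = 37.76
Round up: n = 38.

n = 38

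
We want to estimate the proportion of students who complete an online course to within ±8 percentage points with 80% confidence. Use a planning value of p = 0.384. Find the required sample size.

For a proportion with margin E = 0.08 at 80% confidence, z = 1.282.
n = p̂(1−p̂)(z/E)² = 0.384 × 0.616 × (1.282/0.08)² = 60.74
Round up: n = 61.

61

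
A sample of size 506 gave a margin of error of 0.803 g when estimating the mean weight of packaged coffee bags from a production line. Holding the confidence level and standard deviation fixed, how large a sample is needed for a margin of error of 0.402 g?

2019

Margin of error scales as 1/√n, so n₂ = n₁·(E₁/E₂)².
n₂ = 506 × (0.803/0.402)² = 506 × 3.99 = 2018.94
Round up: n₂ = 2019.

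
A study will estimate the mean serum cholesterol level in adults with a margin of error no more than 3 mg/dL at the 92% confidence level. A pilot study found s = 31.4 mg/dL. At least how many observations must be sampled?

For a mean, the margin of error is E = z·σ/√n, so n = (zσ/E)².
At 92% confidence, z = 1.751.
n = (1.751 × 31.4 / 3)² = 335.88
Round up: n = 336.

n = 336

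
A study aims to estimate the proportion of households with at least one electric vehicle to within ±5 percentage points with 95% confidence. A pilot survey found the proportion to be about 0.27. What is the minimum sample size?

For a proportion with margin E = 0.05 at 95% confidence, z = 1.960.
n = p̂(1−p̂)(z/E)² = 0.27 × 0.73 × (1.960/0.05)² = 302.87
Round up: n = 303.

303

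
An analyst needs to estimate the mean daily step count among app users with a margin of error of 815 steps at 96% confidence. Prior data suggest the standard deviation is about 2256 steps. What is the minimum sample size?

For a mean, the margin of error is E = z·σ/√n, so n = (zσ/E)².
At 96% confidence, z = 2.054.
n = (2.054 × 2256 / 815)² = 32.33
Round up: n = 33.

33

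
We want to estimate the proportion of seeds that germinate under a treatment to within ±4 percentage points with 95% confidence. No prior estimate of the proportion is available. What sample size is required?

For a proportion with margin E = 0.04 at 95% confidence, z = 1.960.
With no prior estimate, use p = 0.5, which maximizes p(1−p) at 0.25.
n = 0.25 × (z/E)² = 0.25 × (1.960/0.04)² = 600.25
Round up: n = 601.

n = 601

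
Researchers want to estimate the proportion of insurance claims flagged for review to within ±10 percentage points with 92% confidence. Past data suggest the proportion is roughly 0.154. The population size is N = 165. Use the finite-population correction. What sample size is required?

For a proportion with margin E = 0.1 at 92% confidence, z = 1.751.
n = p̂(1−p̂)(z/E)² = 0.154 × 0.846 × (1.751/0.1)² = 39.95 — call this n₀.
Finite-population correction with N = 165: n = n₀ / (1 + (n₀−1)/N) = 39.95 / 1.236 = 32.32
Round up: n = 33.

33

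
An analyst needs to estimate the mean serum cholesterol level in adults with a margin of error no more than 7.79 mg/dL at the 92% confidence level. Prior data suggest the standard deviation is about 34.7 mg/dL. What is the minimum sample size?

For a mean, the margin of error is E = z·σ/√n, so n = (zσ/E)².
At 92% confidence, z = 1.751.
n = (1.751 × 34.7 / 7.79)² = 60.84
Round up: n = 61.

61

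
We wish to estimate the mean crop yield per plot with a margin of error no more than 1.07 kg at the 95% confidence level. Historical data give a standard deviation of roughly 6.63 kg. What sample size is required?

n = 148

For a mean, the margin of error is E = z·σ/√n, so n = (zσ/E)².
At 95% confidence, z = 1.960.
n = (1.960 × 6.63 / 1.07)² = 147.49
Round up: n = 148.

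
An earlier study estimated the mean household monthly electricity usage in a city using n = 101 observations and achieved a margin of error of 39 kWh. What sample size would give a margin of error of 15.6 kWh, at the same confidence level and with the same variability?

Margin of error scales as 1/√n, so n₂ = n₁·(E₁/E₂)².
n₂ = 101 × (39/15.6)² = 101 × 6.25 = 631.25
Round up: n₂ = 632.

632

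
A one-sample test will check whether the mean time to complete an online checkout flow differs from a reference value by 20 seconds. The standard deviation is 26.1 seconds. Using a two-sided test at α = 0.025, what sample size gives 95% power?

For a one-sample z-test, n = ((z_{α/2} + z_β)·σ/δ)².
z_{α/2} = 2.241 (two-sided α = 0.025); z_β = 1.645 (power 95% → β = 0.05).
n = (3.886 × 26.1 / 20)² = 25.72
Round up: n = 26.

n = 26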